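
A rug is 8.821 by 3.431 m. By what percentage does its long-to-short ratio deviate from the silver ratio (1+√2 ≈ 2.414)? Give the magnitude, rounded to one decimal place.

Ratio = 8.821 / 3.431 ≈ 2.5710.
Ideal silver ratio ≈ 2.4142. |2.5710 − 2.4142| / 2.4142 ≈ 6.49% → 6.5%.

6.5%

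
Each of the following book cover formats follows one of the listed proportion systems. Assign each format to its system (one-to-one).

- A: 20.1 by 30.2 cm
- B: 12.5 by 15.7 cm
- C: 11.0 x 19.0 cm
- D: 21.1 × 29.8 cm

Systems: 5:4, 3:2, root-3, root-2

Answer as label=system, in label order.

A=3:2, B=5:4, C=root-3, D=root-2

A = 30.2/20.1 ≈ 1.502 → 3:2 (1.500)
B = 15.7/12.5 ≈ 1.256 → 5:4 (1.250)
C = 19.0/11.0 ≈ 1.727 → root-3 (1.732)
D = 29.8/21.1 ≈ 1.412 → root-2 (1.414)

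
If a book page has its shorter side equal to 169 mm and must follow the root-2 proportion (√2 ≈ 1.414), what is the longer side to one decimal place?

239.0 mm

root-2 ≈ 1.41421.
Longer side = 169 × 1.41421 ≈ 239.001 → 239.0 mm.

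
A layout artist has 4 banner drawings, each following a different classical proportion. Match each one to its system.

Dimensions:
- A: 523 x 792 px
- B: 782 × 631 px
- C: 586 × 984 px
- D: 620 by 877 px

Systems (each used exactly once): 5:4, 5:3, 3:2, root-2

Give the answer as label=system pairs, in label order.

A = 792/523 ≈ 1.514 → 3:2 (1.500)
B = 782/631 ≈ 1.239 → 5:4 (1.250)
C = 984/586 ≈ 1.679 → 5:3 (1.667)
D = 877/620 ≈ 1.415 → root-2 (1.414)

A=3:2, B=5:4, C=5:3, D=root-2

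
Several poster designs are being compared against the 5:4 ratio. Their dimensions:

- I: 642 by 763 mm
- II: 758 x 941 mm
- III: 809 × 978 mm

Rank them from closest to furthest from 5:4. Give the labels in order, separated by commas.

Ratios: I = 763 / 642 ≈ 1.188; II = 941 / 758 ≈ 1.241; III = 978 / 809 ≈ 1.209.
|Δ from 1.250|: I 0.062; II 0.009; III 0.041.

II, III, I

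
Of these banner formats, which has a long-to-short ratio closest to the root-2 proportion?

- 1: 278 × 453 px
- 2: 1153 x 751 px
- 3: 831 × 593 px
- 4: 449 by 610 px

3

Ratios (long/short): 1 ≈ 1.629; 2 ≈ 1.535; 3 ≈ 1.401; 4 ≈ 1.359.
root-2 ≈ 1.414; option 3 is nearest (Δ 0.013).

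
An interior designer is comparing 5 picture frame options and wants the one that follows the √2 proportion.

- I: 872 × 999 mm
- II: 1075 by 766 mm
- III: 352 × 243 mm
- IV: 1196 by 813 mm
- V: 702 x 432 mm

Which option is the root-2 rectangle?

Target root-2 ≈ 1.414.
I: 1.146 (Δ0.268)  II: 1.403 (Δ0.011)  III: 1.449 (Δ0.035)  IV: 1.471 (Δ0.057)  V: 1.625 (Δ0.211)

II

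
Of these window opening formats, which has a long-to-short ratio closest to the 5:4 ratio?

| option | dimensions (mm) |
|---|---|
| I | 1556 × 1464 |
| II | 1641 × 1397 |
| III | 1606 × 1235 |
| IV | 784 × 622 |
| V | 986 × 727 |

Target 5:4 ≈ 1.250.
I: 1.063 (Δ0.187)  II: 1.175 (Δ0.075)  III: 1.300 (Δ0.050)  IV: 1.260 (Δ0.010)  V: 1.356 (Δ0.106)

IV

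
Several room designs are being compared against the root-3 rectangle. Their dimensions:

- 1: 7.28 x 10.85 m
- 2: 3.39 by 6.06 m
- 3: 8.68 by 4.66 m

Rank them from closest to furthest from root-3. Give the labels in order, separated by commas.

2, 3, 1

1: 10.85/7.28 ≈ 1.490 → |1.490 − 1.732| = 0.242
2: 6.06/3.39 ≈ 1.788 → |1.788 − 1.732| = 0.056
3: 8.68/4.66 ≈ 1.863 → |1.863 − 1.732| = 0.131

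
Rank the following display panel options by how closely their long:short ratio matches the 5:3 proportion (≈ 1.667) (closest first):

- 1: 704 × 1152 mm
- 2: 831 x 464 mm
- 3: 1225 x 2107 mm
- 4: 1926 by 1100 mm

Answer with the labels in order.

Ratios: 1 = 1152 / 704 ≈ 1.636; 2 = 831 / 464 ≈ 1.791; 3 = 2107 / 1225 ≈ 1.720; 4 = 1926 / 1100 ≈ 1.751.
|Δ from 1.667|: 1 0.031; 2 0.124; 3 0.053; 4 0.084.

1, 3, 4, 2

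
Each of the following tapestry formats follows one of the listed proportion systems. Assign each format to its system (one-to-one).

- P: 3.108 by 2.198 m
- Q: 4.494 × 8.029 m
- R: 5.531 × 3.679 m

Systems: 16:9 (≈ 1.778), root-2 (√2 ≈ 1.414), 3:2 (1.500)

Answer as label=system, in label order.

P=root-2, Q=16:9, R=3:2

Ratios: P ≈ 1.414; Q ≈ 1.787; R ≈ 1.503.
Targets: 16:9 ≈ 1.778; root-2 ≈ 1.414; 3:2 ≈ 1.500.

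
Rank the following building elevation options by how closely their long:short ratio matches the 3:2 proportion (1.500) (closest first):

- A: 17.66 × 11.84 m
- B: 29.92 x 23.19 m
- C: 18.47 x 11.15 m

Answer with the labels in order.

A, C, B

A: 17.66/11.84 ≈ 1.492 → |1.492 − 1.500| = 0.008
B: 29.92/23.19 ≈ 1.290 → |1.290 − 1.500| = 0.210
C: 18.47/11.15 ≈ 1.657 → |1.657 − 1.500| = 0.157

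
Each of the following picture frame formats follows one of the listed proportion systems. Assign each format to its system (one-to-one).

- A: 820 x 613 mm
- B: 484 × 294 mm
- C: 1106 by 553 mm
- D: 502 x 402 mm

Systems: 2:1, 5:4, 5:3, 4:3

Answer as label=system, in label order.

A = 820/613 ≈ 1.338 → 4:3 (1.333)
B = 484/294 ≈ 1.646 → 5:3 (1.667)
C = 1106/553 ≈ 2.000 → 2:1 (2.000)
D = 502/402 ≈ 1.249 → 5:4 (1.250)

A=4:3, B=5:3, C=2:1, D=5:4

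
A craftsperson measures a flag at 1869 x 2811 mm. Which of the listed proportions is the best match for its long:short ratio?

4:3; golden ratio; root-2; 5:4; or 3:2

2811/1869 ≈ 1.504. Nearest candidates are 3:2 (1.500, off by 0.004) and root-2 (1.414, off by 0.090).

3:2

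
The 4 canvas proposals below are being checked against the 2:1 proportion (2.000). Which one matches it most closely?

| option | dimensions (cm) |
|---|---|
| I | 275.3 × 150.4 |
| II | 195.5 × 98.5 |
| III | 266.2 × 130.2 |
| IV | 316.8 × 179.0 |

Ratios (long/short): I ≈ 1.830; II ≈ 1.985; III ≈ 2.045; IV ≈ 1.770.
2:1 ≈ 2.000; option II is nearest (Δ 0.015).

II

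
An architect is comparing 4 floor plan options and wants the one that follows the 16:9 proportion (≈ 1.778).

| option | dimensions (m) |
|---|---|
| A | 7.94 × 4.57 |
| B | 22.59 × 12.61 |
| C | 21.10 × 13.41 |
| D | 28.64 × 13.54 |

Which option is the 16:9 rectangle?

B

Ratios (long/short): A ≈ 1.737; B ≈ 1.791; C ≈ 1.573; D ≈ 2.115.
16:9 ≈ 1.778; option B is nearest (Δ 0.013).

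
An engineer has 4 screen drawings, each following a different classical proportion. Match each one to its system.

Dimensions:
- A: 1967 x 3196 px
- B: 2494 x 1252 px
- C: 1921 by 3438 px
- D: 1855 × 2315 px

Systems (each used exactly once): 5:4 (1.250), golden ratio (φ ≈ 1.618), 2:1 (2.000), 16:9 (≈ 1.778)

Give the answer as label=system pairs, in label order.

Ratios: A ≈ 1.625; B ≈ 1.992; C ≈ 1.790; D ≈ 1.248.
Targets: 5:4 ≈ 1.250; golden ratio ≈ 1.618; 2:1 ≈ 2.000; 16:9 ≈ 1.778.

A=golden ratio, B=2:1, C=16:9, D=5:4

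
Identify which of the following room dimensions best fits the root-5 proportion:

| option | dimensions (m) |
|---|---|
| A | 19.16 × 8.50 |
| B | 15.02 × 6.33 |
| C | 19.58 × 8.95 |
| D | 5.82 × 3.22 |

Ratios (long/short): A ≈ 2.254; B ≈ 2.373; C ≈ 2.188; D ≈ 1.807.
root-5 ≈ 2.236; option A is nearest (Δ 0.018).

A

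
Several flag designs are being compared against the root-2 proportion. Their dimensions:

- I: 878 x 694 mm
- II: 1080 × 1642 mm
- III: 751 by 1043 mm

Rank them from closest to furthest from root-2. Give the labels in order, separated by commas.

III, II, I

I: 878/694 ≈ 1.265 → |1.265 − 1.414| = 0.149
II: 1642/1080 ≈ 1.520 → |1.520 − 1.414| = 0.106
III: 1043/751 ≈ 1.389 → |1.389 − 1.414| = 0.025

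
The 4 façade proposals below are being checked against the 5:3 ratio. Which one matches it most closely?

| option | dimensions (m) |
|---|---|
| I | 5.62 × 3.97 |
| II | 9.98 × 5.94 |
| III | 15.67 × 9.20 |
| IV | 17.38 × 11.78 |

Target 5:3 ≈ 1.667.
I: 1.416 (Δ0.251)  II: 1.680 (Δ0.013)  III: 1.703 (Δ0.036)  IV: 1.475 (Δ0.192)

II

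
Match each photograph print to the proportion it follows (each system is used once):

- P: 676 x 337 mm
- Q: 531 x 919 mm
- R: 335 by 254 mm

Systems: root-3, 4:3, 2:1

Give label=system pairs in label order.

P = 676/337 ≈ 2.006 → 2:1 (2.000)
Q = 919/531 ≈ 1.731 → root-3 (1.732)
R = 335/254 ≈ 1.319 → 4:3 (1.333)

P=2:1, Q=root-3, R=4:3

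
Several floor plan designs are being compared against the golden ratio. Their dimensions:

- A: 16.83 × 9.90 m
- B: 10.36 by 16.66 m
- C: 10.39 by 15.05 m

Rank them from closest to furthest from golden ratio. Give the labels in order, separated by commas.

Ratios: A = 16.83 / 9.90 ≈ 1.700; B = 16.66 / 10.36 ≈ 1.608; C = 15.05 / 10.39 ≈ 1.449.
|Δ from 1.618|: A 0.082; B 0.010; C 0.169.

B, A, C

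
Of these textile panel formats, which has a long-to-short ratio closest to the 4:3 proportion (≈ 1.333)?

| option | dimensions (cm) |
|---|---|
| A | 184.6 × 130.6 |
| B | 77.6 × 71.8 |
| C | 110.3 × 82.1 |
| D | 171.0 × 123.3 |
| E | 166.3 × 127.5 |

C

Target 4:3 ≈ 1.333.
A: 1.413 (Δ0.080)  B: 1.081 (Δ0.252)  C: 1.343 (Δ0.010)  D: 1.387 (Δ0.054)  E: 1.304 (Δ0.029)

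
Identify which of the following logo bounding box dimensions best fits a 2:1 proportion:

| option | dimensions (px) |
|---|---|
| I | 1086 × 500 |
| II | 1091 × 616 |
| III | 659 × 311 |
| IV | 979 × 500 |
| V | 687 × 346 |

V

Ratios (long/short): I ≈ 2.172; II ≈ 1.771; III ≈ 2.119; IV ≈ 1.958; V ≈ 1.986.
2:1 ≈ 2.000; option V is nearest (Δ 0.014).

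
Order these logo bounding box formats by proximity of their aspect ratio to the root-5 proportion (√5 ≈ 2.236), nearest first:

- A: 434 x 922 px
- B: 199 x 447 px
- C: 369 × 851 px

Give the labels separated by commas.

Ratios: A = 922 / 434 ≈ 2.124; B = 447 / 199 ≈ 2.246; C = 851 / 369 ≈ 2.306.
|Δ from 2.236|: A 0.112; B 0.010; C 0.070.

B, C, A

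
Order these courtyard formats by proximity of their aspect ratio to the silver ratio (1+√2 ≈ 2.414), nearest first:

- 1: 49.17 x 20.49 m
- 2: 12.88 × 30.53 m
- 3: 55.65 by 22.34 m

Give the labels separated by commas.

1, 2, 3

1: 49.17/20.49 ≈ 2.400 → |2.400 − 2.414| = 0.014
2: 30.53/12.88 ≈ 2.370 → |2.370 − 2.414| = 0.044
3: 55.65/22.34 ≈ 2.491 → |2.491 − 2.414| = 0.077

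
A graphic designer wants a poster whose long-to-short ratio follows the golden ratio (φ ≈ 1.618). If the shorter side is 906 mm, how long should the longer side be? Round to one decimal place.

golden ratio ≈ 1.61803.
Longer side = 906 × 1.61803 ≈ 1465.935 → 1465.9 mm.

1465.9 mm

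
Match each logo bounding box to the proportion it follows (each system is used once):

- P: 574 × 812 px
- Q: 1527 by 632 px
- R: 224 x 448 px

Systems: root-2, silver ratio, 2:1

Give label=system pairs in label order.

P = 812/574 ≈ 1.415 → root-2 (1.414)
Q = 1527/632 ≈ 2.416 → silver ratio (2.414)
R = 448/224 ≈ 2.000 → 2:1 (2.000)

P=root-2, Q=silver ratio, R=2:1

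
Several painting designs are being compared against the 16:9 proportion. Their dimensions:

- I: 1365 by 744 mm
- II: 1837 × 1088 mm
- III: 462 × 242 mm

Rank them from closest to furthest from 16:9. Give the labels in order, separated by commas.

I: 1365/744 ≈ 1.835 → |1.835 − 1.778| = 0.057
II: 1837/1088 ≈ 1.688 → |1.688 − 1.778| = 0.090
III: 462/242 ≈ 1.909 → |1.909 − 1.778| = 0.131

I, II, III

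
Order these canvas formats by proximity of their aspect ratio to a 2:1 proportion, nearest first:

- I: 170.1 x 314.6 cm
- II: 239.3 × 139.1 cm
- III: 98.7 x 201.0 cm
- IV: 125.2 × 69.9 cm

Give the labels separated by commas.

Ratios: I = 314.6 / 170.1 ≈ 1.850; II = 239.3 / 139.1 ≈ 1.720; III = 201.0 / 98.7 ≈ 2.036; IV = 125.2 / 69.9 ≈ 1.791.
|Δ from 2.000|: I 0.150; II 0.280; III 0.036; IV 0.209.

III, I, IV, II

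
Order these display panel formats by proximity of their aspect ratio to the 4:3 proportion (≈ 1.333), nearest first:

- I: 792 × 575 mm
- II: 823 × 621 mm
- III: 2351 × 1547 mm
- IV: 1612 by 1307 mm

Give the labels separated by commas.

Ratios: I = 792 / 575 ≈ 1.377; II = 823 / 621 ≈ 1.325; III = 2351 / 1547 ≈ 1.520; IV = 1612 / 1307 ≈ 1.233.
|Δ from 1.333|: I 0.044; II 0.008; III 0.187; IV 0.100.

II, I, IV, III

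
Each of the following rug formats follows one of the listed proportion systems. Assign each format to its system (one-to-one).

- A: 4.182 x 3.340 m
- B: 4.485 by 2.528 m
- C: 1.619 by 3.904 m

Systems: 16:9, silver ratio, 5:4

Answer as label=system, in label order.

A=5:4, B=16:9, C=silver ratio

Ratios: A ≈ 1.252; B ≈ 1.774; C ≈ 2.411.
Targets: 16:9 ≈ 1.778; silver ratio ≈ 2.414; 5:4 ≈ 1.250.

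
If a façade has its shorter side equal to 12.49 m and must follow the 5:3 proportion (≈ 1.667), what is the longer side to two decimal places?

20.82 m

5:3 ≈ 1.66667.
Longer side = 12.49 × 1.66667 ≈ 20.8167 → 20.82 m.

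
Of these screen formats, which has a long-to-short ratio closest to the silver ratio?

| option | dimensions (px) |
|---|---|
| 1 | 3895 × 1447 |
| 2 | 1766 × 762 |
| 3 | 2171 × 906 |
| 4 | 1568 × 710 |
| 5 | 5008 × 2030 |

3

Target silver ratio ≈ 2.414.
1: 2.692 (Δ0.278)  2: 2.318 (Δ0.096)  3: 2.396 (Δ0.018)  4: 2.208 (Δ0.206)  5: 2.467 (Δ0.053)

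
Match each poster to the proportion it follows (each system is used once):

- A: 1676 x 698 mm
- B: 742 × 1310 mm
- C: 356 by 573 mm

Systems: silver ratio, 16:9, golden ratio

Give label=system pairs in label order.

A=silver ratio, B=16:9, C=golden ratio

A = 1676/698 ≈ 2.401 → silver ratio (2.414)
B = 1310/742 ≈ 1.765 → 16:9 (1.778)
C = 573/356 ≈ 1.610 → golden ratio (1.618)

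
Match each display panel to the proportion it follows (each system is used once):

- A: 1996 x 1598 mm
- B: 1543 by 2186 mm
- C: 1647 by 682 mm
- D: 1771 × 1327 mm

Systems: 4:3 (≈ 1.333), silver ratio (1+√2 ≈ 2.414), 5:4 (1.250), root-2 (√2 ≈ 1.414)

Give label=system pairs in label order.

A=5:4, B=root-2, C=silver ratio, D=4:3

A = 1996/1598 ≈ 1.249 → 5:4 (1.250)
B = 2186/1543 ≈ 1.417 → root-2 (1.414)
C = 1647/682 ≈ 2.415 → silver ratio (2.414)
D = 1771/1327 ≈ 1.335 → 4:3 (1.333)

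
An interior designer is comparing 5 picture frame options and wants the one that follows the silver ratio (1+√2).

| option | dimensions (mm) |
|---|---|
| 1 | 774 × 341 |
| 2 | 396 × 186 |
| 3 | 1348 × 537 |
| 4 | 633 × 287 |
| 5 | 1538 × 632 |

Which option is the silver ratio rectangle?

Ratios (long/short): 1 ≈ 2.270; 2 ≈ 2.129; 3 ≈ 2.510; 4 ≈ 2.206; 5 ≈ 2.434.
silver ratio ≈ 2.414; option 5 is nearest (Δ 0.020).

5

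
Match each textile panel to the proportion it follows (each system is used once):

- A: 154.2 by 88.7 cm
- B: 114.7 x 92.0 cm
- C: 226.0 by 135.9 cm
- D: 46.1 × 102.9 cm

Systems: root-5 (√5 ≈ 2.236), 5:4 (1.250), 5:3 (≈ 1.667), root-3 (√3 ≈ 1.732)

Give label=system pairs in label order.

Ratios: A ≈ 1.738; B ≈ 1.247; C ≈ 1.663; D ≈ 2.232.
Targets: root-5 ≈ 2.236; 5:4 ≈ 1.250; 5:3 ≈ 1.667; root-3 ≈ 1.732.

A=root-3, B=5:4, C=5:3, D=root-5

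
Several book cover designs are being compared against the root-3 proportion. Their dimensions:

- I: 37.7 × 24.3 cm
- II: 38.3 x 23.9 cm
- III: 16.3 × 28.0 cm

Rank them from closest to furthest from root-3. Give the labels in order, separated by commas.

Ratios: I = 37.7 / 24.3 ≈ 1.551; II = 38.3 / 23.9 ≈ 1.603; III = 28.0 / 16.3 ≈ 1.718.
|Δ from 1.732|: I 0.181; II 0.129; III 0.014.

III, II, I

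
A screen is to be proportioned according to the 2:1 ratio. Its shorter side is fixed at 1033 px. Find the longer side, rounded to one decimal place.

2:1 = 2.00000.
Longer side = 1033 × 2.00000 ≈ 2066.000 → 2066.0 px.

2066.0 px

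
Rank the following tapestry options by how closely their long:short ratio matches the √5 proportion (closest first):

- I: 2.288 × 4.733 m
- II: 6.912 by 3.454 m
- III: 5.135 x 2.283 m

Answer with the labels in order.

Ratios: I = 4.733 / 2.288 ≈ 2.069; II = 6.912 / 3.454 ≈ 2.001; III = 5.135 / 2.283 ≈ 2.249.
|Δ from 2.236|: I 0.167; II 0.235; III 0.013.

III, I, II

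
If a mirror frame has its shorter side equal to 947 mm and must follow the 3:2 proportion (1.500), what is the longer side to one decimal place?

3:2 = 1.50000.
Longer side = 947 × 1.50000 ≈ 1420.500 → 1420.5 mm.

1420.5 mm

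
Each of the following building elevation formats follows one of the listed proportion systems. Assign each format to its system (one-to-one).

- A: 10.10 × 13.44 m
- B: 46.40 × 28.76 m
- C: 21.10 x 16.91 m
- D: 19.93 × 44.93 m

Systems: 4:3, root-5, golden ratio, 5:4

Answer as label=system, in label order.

Ratios: A ≈ 1.331; B ≈ 1.613; C ≈ 1.248; D ≈ 2.254.
Targets: 4:3 ≈ 1.333; root-5 ≈ 2.236; golden ratio ≈ 1.618; 5:4 ≈ 1.250.

A=4:3, B=golden ratio, C=5:4, D=root-5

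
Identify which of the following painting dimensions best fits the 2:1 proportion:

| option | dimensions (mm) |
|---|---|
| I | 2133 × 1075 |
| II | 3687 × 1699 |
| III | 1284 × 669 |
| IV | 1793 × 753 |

I

Ratios (long/short): I ≈ 1.984; II ≈ 2.170; III ≈ 1.919; IV ≈ 2.381.
2:1 ≈ 2.000; option I is nearest (Δ 0.016).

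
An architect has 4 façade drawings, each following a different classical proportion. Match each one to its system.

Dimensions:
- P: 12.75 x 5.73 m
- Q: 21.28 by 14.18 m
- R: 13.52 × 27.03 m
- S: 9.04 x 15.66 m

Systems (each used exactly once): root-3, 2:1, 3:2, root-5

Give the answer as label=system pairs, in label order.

P=root-5, Q=3:2, R=2:1, S=root-3

Ratios: P ≈ 2.225; Q ≈ 1.501; R ≈ 1.999; S ≈ 1.732.
Targets: root-3 ≈ 1.732; 2:1 ≈ 2.000; 3:2 ≈ 1.500; root-5 ≈ 2.236.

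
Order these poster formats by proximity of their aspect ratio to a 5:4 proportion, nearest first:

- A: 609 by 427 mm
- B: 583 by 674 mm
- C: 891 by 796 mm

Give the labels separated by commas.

A: 609/427 ≈ 1.426 → |1.426 − 1.250| = 0.176
B: 674/583 ≈ 1.156 → |1.156 − 1.250| = 0.094
C: 891/796 ≈ 1.119 → |1.119 − 1.250| = 0.131

B, C, A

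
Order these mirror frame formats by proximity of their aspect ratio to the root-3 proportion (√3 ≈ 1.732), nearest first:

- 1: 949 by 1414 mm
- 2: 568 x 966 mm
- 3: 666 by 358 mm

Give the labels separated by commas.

1: 1414/949 ≈ 1.490 → |1.490 − 1.732| = 0.242
2: 966/568 ≈ 1.701 → |1.701 − 1.732| = 0.031
3: 666/358 ≈ 1.860 → |1.860 − 1.732| = 0.128

2, 3, 1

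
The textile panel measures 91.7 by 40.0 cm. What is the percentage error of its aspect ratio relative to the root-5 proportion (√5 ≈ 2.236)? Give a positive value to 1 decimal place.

Ratio = 91.7 / 40.0 ≈ 2.2925.
Ideal root-5 ≈ 2.2361. |2.2925 − 2.2361| / 2.2361 ≈ 2.52% → 2.5%.

2.5%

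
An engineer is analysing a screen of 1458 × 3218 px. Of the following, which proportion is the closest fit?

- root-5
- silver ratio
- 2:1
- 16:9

root-5

Ratio = 3218 / 1458 ≈ 2.207.
Distances: root-5 2.236 (Δ 0.029); silver ratio 2.414 (Δ 0.207); 2:1 2.000 (Δ 0.207); 16:9 1.778 (Δ 0.429).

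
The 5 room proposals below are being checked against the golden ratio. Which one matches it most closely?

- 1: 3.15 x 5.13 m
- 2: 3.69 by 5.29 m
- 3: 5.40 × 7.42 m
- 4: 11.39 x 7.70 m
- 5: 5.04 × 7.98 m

Ratios (long/short): 1 ≈ 1.629; 2 ≈ 1.434; 3 ≈ 1.374; 4 ≈ 1.479; 5 ≈ 1.583.
golden ratio ≈ 1.618; option 1 is nearest (Δ 0.011).

1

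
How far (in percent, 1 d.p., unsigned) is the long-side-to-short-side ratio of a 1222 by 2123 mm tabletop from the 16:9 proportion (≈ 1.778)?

2.3%

Ratio = 2123 / 1222 ≈ 1.7373.
Ideal 16:9 ≈ 1.7778. |1.7373 − 1.7778| / 1.7778 ≈ 2.28% → 2.3%.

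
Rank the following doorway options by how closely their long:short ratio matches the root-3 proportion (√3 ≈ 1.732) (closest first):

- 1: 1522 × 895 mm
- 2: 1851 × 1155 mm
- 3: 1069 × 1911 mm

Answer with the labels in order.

1, 3, 2

Ratios: 1 = 1522 / 895 ≈ 1.701; 2 = 1851 / 1155 ≈ 1.603; 3 = 1911 / 1069 ≈ 1.788.
|Δ from 1.732|: 1 0.031; 2 0.129; 3 0.056.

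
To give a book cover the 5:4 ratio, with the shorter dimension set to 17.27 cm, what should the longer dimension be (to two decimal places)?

5:4 = 1.25000.
Longer side = 17.27 × 1.25000 ≈ 21.5875 → 21.59 cm.

21.59 cm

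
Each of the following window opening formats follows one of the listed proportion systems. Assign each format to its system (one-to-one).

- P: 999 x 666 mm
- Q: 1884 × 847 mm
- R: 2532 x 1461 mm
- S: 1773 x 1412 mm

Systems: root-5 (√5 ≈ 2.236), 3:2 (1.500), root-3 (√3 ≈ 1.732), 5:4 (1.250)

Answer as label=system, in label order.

P = 999/666 ≈ 1.500 → 3:2 (1.500)
Q = 1884/847 ≈ 2.224 → root-5 (2.236)
R = 2532/1461 ≈ 1.733 → root-3 (1.732)
S = 1773/1412 ≈ 1.256 → 5:4 (1.250)

P=3:2, Q=root-5, R=root-3, S=5:4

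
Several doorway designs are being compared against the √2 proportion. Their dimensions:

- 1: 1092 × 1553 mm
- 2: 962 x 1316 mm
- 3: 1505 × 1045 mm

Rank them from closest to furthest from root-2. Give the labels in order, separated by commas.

1, 3, 2

Ratios: 1 = 1553 / 1092 ≈ 1.422; 2 = 1316 / 962 ≈ 1.368; 3 = 1505 / 1045 ≈ 1.440.
|Δ from 1.414|: 1 0.008; 2 0.046; 3 0.026.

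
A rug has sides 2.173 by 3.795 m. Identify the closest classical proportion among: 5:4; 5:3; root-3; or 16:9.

Ratio = 3.795 / 2.173 ≈ 1.746.
Distances: 5:4 1.250 (Δ 0.496); 5:3 1.667 (Δ 0.079); root-3 1.732 (Δ 0.014); 16:9 1.778 (Δ 0.032).

root-3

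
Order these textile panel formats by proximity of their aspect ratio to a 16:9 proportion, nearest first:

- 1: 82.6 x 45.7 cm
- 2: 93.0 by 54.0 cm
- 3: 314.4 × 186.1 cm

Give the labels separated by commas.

1, 2, 3

1: 82.6/45.7 ≈ 1.807 → |1.807 − 1.778| = 0.029
2: 93.0/54.0 ≈ 1.722 → |1.722 − 1.778| = 0.056
3: 314.4/186.1 ≈ 1.689 → |1.689 − 1.778| = 0.089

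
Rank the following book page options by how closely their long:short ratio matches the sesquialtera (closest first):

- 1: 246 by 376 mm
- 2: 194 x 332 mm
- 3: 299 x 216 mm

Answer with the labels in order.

Ratios: 1 = 376 / 246 ≈ 1.528; 2 = 332 / 194 ≈ 1.711; 3 = 299 / 216 ≈ 1.384.
|Δ from 1.500|: 1 0.028; 2 0.211; 3 0.116.

1, 3, 2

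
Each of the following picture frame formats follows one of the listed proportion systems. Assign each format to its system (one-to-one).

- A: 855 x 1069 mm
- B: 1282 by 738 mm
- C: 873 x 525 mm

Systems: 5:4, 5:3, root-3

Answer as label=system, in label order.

A=5:4, B=root-3, C=5:3

A = 1069/855 ≈ 1.250 → 5:4 (1.250)
B = 1282/738 ≈ 1.737 → root-3 (1.732)
C = 873/525 ≈ 1.663 → 5:3 (1.667)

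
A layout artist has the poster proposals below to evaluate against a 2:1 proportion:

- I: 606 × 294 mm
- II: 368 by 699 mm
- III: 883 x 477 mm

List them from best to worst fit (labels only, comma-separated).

I, II, III

Ratios: I = 606 / 294 ≈ 2.061; II = 699 / 368 ≈ 1.899; III = 883 / 477 ≈ 1.851.
|Δ from 2.000|: I 0.061; II 0.101; III 0.149.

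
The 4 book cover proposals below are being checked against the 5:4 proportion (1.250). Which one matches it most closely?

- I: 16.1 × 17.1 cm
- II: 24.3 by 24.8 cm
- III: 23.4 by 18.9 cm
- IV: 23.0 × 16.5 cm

Target 5:4 ≈ 1.250.
I: 1.062 (Δ0.188)  II: 1.021 (Δ0.229)  III: 1.238 (Δ0.012)  IV: 1.394 (Δ0.144)

III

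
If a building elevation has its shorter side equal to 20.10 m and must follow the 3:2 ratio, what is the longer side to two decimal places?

3:2 = 1.50000.
Longer side = 20.10 × 1.50000 ≈ 30.1500 → 30.15 m.

30.15 m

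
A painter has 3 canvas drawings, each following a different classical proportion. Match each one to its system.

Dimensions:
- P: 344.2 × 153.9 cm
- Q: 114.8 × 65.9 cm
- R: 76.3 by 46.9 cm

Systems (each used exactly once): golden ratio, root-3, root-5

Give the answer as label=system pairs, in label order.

P=root-5, Q=root-3, R=golden ratio

P = 344.2/153.9 ≈ 2.237 → root-5 (2.236)
Q = 114.8/65.9 ≈ 1.742 → root-3 (1.732)
R = 76.3/46.9 ≈ 1.627 → golden ratio (1.618)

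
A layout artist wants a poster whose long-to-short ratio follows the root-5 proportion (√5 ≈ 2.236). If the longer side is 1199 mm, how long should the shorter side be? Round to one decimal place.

536.2 mm

root-5 ≈ 2.23607.
Shorter side = 1199 ÷ 2.23607 ≈ 536.209 → 536.2 mm.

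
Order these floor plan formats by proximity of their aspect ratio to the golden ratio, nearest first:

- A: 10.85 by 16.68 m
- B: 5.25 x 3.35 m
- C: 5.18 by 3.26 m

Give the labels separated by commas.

Ratios: A = 16.68 / 10.85 ≈ 1.537; B = 5.25 / 3.35 ≈ 1.567; C = 5.18 / 3.26 ≈ 1.589.
|Δ from 1.618|: A 0.081; B 0.051; C 0.029.

C, B, A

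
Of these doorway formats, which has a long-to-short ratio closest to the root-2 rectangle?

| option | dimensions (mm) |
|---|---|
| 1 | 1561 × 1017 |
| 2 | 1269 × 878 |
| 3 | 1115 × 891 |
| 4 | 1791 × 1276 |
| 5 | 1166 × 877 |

Ratios (long/short): 1 ≈ 1.535; 2 ≈ 1.445; 3 ≈ 1.251; 4 ≈ 1.404; 5 ≈ 1.330.
root-2 ≈ 1.414; option 4 is nearest (Δ 0.010).

4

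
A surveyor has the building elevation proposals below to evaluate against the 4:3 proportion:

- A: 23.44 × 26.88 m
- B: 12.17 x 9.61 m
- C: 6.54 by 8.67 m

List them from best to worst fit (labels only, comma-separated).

C, B, A

A: 26.88/23.44 ≈ 1.147 → |1.147 − 1.333| = 0.186
B: 12.17/9.61 ≈ 1.266 → |1.266 − 1.333| = 0.067
C: 8.67/6.54 ≈ 1.326 → |1.326 − 1.333| = 0.007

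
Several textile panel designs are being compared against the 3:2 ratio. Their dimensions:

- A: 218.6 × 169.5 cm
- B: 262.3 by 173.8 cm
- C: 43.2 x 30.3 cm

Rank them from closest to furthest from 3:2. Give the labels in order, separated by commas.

B, C, A

A: 218.6/169.5 ≈ 1.290 → |1.290 − 1.500| = 0.210
B: 262.3/173.8 ≈ 1.509 → |1.509 − 1.500| = 0.009
C: 43.2/30.3 ≈ 1.426 → |1.426 − 1.500| = 0.074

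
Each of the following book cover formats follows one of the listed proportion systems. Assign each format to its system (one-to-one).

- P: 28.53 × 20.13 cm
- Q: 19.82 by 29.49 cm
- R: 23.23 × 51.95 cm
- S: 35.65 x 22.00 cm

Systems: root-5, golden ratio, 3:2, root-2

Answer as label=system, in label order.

Ratios: P ≈ 1.417; Q ≈ 1.488; R ≈ 2.236; S ≈ 1.620.
Targets: root-5 ≈ 2.236; golden ratio ≈ 1.618; 3:2 ≈ 1.500; root-2 ≈ 1.414.

P=root-2, Q=3:2, R=root-5, S=golden ratio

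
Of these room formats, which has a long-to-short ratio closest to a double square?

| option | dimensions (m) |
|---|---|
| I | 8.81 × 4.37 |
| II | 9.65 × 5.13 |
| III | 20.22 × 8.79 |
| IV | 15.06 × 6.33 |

I

Ratios (long/short): I ≈ 2.016; II ≈ 1.881; III ≈ 2.300; IV ≈ 2.379.
2:1 ≈ 2.000; option I is nearest (Δ 0.016).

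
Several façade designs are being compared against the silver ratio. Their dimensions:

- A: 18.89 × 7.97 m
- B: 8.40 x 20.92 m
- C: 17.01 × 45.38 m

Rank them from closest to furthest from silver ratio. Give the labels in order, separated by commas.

A, B, C

Ratios: A = 18.89 / 7.97 ≈ 2.370; B = 20.92 / 8.40 ≈ 2.490; C = 45.38 / 17.01 ≈ 2.668.
|Δ from 2.414|: A 0.044; B 0.076; C 0.254.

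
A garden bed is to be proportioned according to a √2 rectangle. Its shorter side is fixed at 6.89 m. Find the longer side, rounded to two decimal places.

root-2 ≈ 1.41421.
Longer side = 6.89 × 1.41421 ≈ 9.7439 → 9.74 m.

9.74 m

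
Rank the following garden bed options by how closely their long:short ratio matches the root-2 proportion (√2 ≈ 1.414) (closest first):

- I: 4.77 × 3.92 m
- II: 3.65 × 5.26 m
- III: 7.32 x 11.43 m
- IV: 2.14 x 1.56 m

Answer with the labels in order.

II, IV, III, I

I: 4.77/3.92 ≈ 1.217 → |1.217 − 1.414| = 0.197
II: 5.26/3.65 ≈ 1.441 → |1.441 − 1.414| = 0.027
III: 11.43/7.32 ≈ 1.561 → |1.561 − 1.414| = 0.147
IV: 2.14/1.56 ≈ 1.372 → |1.372 − 1.414| = 0.042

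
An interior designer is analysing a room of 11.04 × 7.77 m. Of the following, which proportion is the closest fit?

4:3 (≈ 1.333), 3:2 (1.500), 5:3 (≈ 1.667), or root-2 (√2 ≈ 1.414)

root-2

Ratio = 11.04 / 7.77 ≈ 1.421.
Distances: 4:3 1.333 (Δ 0.088); 3:2 1.500 (Δ 0.079); 5:3 1.667 (Δ 0.246); root-2 1.414 (Δ 0.007).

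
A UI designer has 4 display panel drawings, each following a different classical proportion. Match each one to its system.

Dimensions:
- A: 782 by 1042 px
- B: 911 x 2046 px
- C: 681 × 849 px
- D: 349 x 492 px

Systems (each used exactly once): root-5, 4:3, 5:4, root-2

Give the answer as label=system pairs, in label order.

Ratios: A ≈ 1.332; B ≈ 2.246; C ≈ 1.247; D ≈ 1.410.
Targets: root-5 ≈ 2.236; 4:3 ≈ 1.333; 5:4 ≈ 1.250; root-2 ≈ 1.414.

A=4:3, B=root-5, C=5:4, D=root-2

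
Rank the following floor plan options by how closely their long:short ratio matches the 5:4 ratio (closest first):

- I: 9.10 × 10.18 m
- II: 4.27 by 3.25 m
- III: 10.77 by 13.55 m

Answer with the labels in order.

Ratios: I = 10.18 / 9.10 ≈ 1.119; II = 4.27 / 3.25 ≈ 1.314; III = 13.55 / 10.77 ≈ 1.258.
|Δ from 1.250|: I 0.131; II 0.064; III 0.008.

III, II, I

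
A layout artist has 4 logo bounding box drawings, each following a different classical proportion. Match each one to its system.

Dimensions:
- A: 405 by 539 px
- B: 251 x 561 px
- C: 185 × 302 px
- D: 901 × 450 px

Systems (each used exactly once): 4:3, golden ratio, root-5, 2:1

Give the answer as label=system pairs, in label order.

A=4:3, B=root-5, C=golden ratio, D=2:1

Ratios: A ≈ 1.331; B ≈ 2.235; C ≈ 1.632; D ≈ 2.002.
Targets: 4:3 ≈ 1.333; golden ratio ≈ 1.618; root-5 ≈ 2.236; 2:1 ≈ 2.000.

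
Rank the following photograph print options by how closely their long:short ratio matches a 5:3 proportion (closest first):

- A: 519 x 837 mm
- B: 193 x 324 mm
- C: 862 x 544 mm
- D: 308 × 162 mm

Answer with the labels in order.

Ratios: A = 837 / 519 ≈ 1.613; B = 324 / 193 ≈ 1.679; C = 862 / 544 ≈ 1.585; D = 308 / 162 ≈ 1.901.
|Δ from 1.667|: A 0.054; B 0.012; C 0.082; D 0.234.

B, A, C, D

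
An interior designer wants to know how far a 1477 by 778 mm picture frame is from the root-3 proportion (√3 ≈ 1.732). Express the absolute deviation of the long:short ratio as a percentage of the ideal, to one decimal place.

Ratio = 1477 / 778 ≈ 1.8985.
Ideal root-3 ≈ 1.7321. |1.8985 − 1.7321| / 1.7321 ≈ 9.61% → 9.6%.

9.6%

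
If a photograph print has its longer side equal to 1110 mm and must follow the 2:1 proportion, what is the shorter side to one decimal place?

2:1 = 2.00000.
Shorter side = 1110 ÷ 2.00000 ≈ 555.000 → 555.0 mm.

555.0 mm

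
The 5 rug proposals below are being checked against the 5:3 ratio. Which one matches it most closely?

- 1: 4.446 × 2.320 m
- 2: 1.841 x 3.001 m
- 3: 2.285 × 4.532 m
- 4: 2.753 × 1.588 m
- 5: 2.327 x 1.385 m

5

Ratios (long/short): 1 ≈ 1.916; 2 ≈ 1.630; 3 ≈ 1.983; 4 ≈ 1.734; 5 ≈ 1.680.
5:3 ≈ 1.667; option 5 is nearest (Δ 0.013).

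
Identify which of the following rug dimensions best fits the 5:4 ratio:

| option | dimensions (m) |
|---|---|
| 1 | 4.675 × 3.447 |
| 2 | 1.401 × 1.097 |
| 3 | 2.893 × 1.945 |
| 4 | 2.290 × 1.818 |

Ratios (long/short): 1 ≈ 1.356; 2 ≈ 1.277; 3 ≈ 1.487; 4 ≈ 1.260.
5:4 ≈ 1.250; option 4 is nearest (Δ 0.010).

4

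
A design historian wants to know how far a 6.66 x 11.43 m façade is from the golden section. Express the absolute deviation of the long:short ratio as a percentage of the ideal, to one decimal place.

Ratio = 11.43 / 6.66 ≈ 1.7162.
Ideal golden ratio ≈ 1.6180. |1.7162 − 1.6180| / 1.6180 ≈ 6.07% → 6.1%.

6.1%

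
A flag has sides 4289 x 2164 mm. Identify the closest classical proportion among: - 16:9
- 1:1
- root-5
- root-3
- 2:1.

Ratio = 4289 / 2164 ≈ 1.982.
Distances: 16:9 1.778 (Δ 0.204); 1:1 1.000 (Δ 0.982); root-5 2.236 (Δ 0.254); root-3 1.732 (Δ 0.250); 2:1 2.000 (Δ 0.018).

2:1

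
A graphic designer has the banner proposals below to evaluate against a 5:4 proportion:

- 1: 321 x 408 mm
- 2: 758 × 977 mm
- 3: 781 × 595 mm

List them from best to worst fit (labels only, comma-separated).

1: 408/321 ≈ 1.271 → |1.271 − 1.250| = 0.021
2: 977/758 ≈ 1.289 → |1.289 − 1.250| = 0.039
3: 781/595 ≈ 1.313 → |1.313 − 1.250| = 0.063

1, 2, 3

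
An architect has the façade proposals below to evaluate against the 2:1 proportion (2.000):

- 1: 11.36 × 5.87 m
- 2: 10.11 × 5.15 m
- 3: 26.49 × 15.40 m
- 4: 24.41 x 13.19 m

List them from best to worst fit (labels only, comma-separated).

2, 1, 4, 3

1: 11.36/5.87 ≈ 1.935 → |1.935 − 2.000| = 0.065
2: 10.11/5.15 ≈ 1.963 → |1.963 − 2.000| = 0.037
3: 26.49/15.40 ≈ 1.720 → |1.720 − 2.000| = 0.280
4: 24.41/13.19 ≈ 1.851 → |1.851 − 2.000| = 0.149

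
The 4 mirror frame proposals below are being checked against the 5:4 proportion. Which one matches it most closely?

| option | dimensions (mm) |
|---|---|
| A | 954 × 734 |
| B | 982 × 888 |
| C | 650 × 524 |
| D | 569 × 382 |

Ratios (long/short): A ≈ 1.300; B ≈ 1.106; C ≈ 1.240; D ≈ 1.490.
5:4 ≈ 1.250; option C is nearest (Δ 0.010).

C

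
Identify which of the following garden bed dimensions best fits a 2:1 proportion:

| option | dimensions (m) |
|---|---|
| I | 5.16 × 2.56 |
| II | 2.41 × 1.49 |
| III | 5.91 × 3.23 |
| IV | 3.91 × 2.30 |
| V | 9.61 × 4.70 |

Target 2:1 ≈ 2.000.
I: 2.016 (Δ0.016)  II: 1.617 (Δ0.383)  III: 1.830 (Δ0.170)  IV: 1.700 (Δ0.300)  V: 2.045 (Δ0.045)

I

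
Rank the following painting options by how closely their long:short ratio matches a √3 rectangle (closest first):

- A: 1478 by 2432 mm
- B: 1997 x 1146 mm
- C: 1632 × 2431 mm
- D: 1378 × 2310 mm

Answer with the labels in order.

Ratios: A = 2432 / 1478 ≈ 1.645; B = 1997 / 1146 ≈ 1.743; C = 2431 / 1632 ≈ 1.490; D = 2310 / 1378 ≈ 1.676.
|Δ from 1.732|: A 0.087; B 0.011; C 0.242; D 0.056.

B, D, A, C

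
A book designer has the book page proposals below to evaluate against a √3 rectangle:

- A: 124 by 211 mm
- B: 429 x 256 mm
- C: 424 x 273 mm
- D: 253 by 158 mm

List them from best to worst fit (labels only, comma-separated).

A, B, D, C

A: 211/124 ≈ 1.702 → |1.702 − 1.732| = 0.030
B: 429/256 ≈ 1.676 → |1.676 − 1.732| = 0.056
C: 424/273 ≈ 1.553 → |1.553 − 1.732| = 0.179
D: 253/158 ≈ 1.601 → |1.601 − 1.732| = 0.131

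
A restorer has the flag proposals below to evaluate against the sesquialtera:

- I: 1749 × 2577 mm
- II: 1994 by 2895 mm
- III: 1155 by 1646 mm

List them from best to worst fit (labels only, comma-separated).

Ratios: I = 2577 / 1749 ≈ 1.473; II = 2895 / 1994 ≈ 1.452; III = 1646 / 1155 ≈ 1.425.
|Δ from 1.500|: I 0.027; II 0.048; III 0.075.

I, II, III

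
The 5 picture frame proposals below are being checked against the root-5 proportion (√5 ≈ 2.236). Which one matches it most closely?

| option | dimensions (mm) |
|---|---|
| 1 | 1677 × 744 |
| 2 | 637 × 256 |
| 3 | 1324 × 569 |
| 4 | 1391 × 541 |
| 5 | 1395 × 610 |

1

Target root-5 ≈ 2.236.
1: 2.254 (Δ0.018)  2: 2.488 (Δ0.252)  3: 2.327 (Δ0.091)  4: 2.571 (Δ0.335)  5: 2.287 (Δ0.051)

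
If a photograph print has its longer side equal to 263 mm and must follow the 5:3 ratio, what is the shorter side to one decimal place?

5:3 ≈ 1.66667.
Shorter side = 263 ÷ 1.66667 ≈ 157.800 → 157.8 mm.

157.8 mm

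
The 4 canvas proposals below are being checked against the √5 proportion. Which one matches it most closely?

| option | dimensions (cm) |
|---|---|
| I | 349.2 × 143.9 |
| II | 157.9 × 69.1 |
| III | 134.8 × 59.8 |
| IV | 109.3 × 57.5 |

III

Ratios (long/short): I ≈ 2.427; II ≈ 2.285; III ≈ 2.254; IV ≈ 1.901.
root-5 ≈ 2.236; option III is nearest (Δ 0.018).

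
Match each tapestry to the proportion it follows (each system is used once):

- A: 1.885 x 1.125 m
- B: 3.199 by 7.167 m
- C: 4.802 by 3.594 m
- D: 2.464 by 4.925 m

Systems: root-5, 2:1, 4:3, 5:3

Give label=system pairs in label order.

Ratios: A ≈ 1.676; B ≈ 2.240; C ≈ 1.336; D ≈ 1.999.
Targets: root-5 ≈ 2.236; 2:1 ≈ 2.000; 4:3 ≈ 1.333; 5:3 ≈ 1.667.

A=5:3, B=root-5, C=4:3, D=2:1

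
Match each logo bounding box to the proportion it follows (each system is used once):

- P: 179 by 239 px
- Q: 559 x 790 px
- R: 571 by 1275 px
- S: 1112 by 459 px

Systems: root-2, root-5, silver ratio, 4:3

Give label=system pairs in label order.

P = 239/179 ≈ 1.335 → 4:3 (1.333)
Q = 790/559 ≈ 1.413 → root-2 (1.414)
R = 1275/571 ≈ 2.233 → root-5 (2.236)
S = 1112/459 ≈ 2.423 → silver ratio (2.414)

P=4:3, Q=root-2, R=root-5, S=silver ratio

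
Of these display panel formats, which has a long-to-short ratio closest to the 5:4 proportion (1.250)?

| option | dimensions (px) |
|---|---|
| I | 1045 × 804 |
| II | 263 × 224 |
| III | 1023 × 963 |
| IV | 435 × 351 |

IV

Ratios (long/short): I ≈ 1.300; II ≈ 1.174; III ≈ 1.062; IV ≈ 1.239.
5:4 ≈ 1.250; option IV is nearest (Δ 0.011).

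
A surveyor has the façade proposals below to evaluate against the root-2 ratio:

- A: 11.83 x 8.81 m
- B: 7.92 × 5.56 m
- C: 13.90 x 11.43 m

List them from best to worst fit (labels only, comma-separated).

Ratios: A = 11.83 / 8.81 ≈ 1.343; B = 7.92 / 5.56 ≈ 1.424; C = 13.90 / 11.43 ≈ 1.216.
|Δ from 1.414|: A 0.071; B 0.010; C 0.198.

B, A, C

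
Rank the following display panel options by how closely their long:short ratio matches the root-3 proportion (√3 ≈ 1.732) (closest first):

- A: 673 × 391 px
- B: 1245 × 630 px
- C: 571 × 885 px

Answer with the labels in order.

A, C, B

A: 673/391 ≈ 1.721 → |1.721 − 1.732| = 0.011
B: 1245/630 ≈ 1.976 → |1.976 − 1.732| = 0.244
C: 885/571 ≈ 1.550 → |1.550 − 1.732| = 0.182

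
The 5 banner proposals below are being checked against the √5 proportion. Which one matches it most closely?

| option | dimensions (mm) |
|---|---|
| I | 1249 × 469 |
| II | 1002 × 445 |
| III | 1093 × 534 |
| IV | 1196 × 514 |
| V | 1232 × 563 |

Target root-5 ≈ 2.236.
I: 2.663 (Δ0.427)  II: 2.252 (Δ0.016)  III: 2.047 (Δ0.189)  IV: 2.327 (Δ0.091)  V: 2.188 (Δ0.048)

II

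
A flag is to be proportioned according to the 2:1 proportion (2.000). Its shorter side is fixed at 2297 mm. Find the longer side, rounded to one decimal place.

2:1 = 2.00000.
Longer side = 2297 × 2.00000 ≈ 4594.000 → 4594.0 mm.

4594.0 mm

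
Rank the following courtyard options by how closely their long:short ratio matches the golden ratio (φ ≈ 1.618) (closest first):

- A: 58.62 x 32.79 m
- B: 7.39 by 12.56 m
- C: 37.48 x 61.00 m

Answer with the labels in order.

C, B, A

A: 58.62/32.79 ≈ 1.788 → |1.788 − 1.618| = 0.170
B: 12.56/7.39 ≈ 1.700 → |1.700 − 1.618| = 0.082
C: 61.00/37.48 ≈ 1.628 → |1.628 − 1.618| = 0.010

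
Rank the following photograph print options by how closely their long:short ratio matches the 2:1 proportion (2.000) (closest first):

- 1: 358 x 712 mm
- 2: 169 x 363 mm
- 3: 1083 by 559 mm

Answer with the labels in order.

Ratios: 1 = 712 / 358 ≈ 1.989; 2 = 363 / 169 ≈ 2.148; 3 = 1083 / 559 ≈ 1.937.
|Δ from 2.000|: 1 0.011; 2 0.148; 3 0.063.

1, 3, 2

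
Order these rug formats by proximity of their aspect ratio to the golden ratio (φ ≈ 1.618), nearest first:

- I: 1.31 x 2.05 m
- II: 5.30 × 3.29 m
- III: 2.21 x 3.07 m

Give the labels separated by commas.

II, I, III

I: 2.05/1.31 ≈ 1.565 → |1.565 − 1.618| = 0.053
II: 5.30/3.29 ≈ 1.611 → |1.611 − 1.618| = 0.007
III: 3.07/2.21 ≈ 1.389 → |1.389 − 1.618| = 0.229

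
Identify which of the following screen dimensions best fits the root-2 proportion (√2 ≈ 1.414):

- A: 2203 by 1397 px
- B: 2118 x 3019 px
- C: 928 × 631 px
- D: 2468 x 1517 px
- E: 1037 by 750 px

Ratios (long/short): A ≈ 1.577; B ≈ 1.425; C ≈ 1.471; D ≈ 1.627; E ≈ 1.383.
root-2 ≈ 1.414; option B is nearest (Δ 0.011).

B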